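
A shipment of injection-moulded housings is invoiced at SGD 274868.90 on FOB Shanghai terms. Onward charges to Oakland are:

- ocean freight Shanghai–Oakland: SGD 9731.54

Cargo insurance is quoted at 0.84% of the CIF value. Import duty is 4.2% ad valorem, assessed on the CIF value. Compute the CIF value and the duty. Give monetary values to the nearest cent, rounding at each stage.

CIF value: SGD 287011.34; import duty: SGD 12054.48

Let C be the CIF value. C = FOB price + freight + 0.84% × C
C − 0.84% × C = 274868.90 + 9731.54
0.9916 × C = 284600.44
C = 284600.44 / 0.9916 = 287011.34
Insurance premium = 0.84% × 287011.34 = 2410.90
Import duty = 287011.34 × 4.2% = 12054.48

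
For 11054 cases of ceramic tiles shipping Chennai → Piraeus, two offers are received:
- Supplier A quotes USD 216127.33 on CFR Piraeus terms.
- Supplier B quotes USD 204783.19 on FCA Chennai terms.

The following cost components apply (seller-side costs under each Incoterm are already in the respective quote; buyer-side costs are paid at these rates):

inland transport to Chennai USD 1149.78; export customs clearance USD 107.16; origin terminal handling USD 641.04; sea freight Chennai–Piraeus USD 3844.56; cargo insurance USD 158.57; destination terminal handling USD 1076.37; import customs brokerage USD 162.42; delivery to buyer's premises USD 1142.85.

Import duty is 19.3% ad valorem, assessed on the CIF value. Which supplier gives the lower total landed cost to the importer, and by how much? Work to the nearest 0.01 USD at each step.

Supplier B is cheaper by USD 8182.24

Supplier A (CFR):
CIF value = CFR price + insurance = 216127.33 + 158.57 = 216285.90
Import duty = 216285.90 × 19.3% = 41743.18
Buyer bears (A): 158.57 + 1076.37 + 162.42 + 1142.85 = 2540.21
Landed cost (A) = invoice 216127.33 + 2540.21 + duty 41743.18 = 260410.72
Supplier B (FCA):
CIF value = FCA price + origin terminal + freight + insurance = 204783.19 + 641.04 + 3844.56 + 158.57 = 209427.36
Import duty = 209427.36 × 19.3% = 40419.48
Buyer bears (B): 641.04 + 3844.56 + 158.57 + 1076.37 + 162.42 + 1142.85 = 7025.81
Landed cost (B) = invoice 204783.19 + 7025.81 + duty 40419.48 = 252228.48
Difference = |260410.72 − 252228.48| = 8182.24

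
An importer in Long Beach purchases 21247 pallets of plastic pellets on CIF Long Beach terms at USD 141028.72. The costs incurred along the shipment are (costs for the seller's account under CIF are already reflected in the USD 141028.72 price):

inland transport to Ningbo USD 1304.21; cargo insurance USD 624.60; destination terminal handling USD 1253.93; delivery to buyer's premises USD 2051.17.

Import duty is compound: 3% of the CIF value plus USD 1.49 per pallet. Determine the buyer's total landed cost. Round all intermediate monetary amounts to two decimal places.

Total landed cost: USD 180222.71

CIF: the seller pays costs through ocean freight and marine insurance to the destination port.
Already in the invoice (seller's account under CIF): inland to port, insurance — exclude.
The CIF price already equals the CIF value: 141028.72
Ad valorem component: 141028.72 × 3% = 4230.86
Specific component: 21247 × 1.49 = 31658.03
Import duty = 4230.86 + 31658.03 = 35888.89
Buyer bears: destination terminal 1253.93 + delivery 2051.17 + duty 35888.89 = 39193.99
Landed cost = invoice 141028.72 + 39193.99 = 180222.71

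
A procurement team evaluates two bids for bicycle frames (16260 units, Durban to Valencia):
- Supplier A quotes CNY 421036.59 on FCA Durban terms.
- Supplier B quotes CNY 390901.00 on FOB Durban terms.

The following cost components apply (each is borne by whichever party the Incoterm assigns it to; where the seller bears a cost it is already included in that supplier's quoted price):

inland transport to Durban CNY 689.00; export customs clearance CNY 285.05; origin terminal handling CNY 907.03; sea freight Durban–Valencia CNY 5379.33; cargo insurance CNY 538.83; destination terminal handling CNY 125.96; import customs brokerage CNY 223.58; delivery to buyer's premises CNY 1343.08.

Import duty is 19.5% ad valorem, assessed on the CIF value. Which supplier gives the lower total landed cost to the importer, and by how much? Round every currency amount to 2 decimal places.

Supplier A (FCA):
CIF value = FCA price + origin terminal + freight + insurance = 421036.59 + 907.03 + 5379.33 + 538.83 = 427861.78
Import duty = 427861.78 × 19.5% = 83433.05
Buyer bears (A): 907.03 + 5379.33 + 538.83 + 125.96 + 223.58 + 1343.08 = 8517.81
Landed cost (A) = invoice 421036.59 + 8517.81 + duty 83433.05 = 512987.45
Supplier B (FOB):
CIF value = FOB price + freight + insurance = 390901.00 + 5379.33 + 538.83 = 396819.16
Import duty = 396819.16 × 19.5% = 77379.74
Buyer bears (B): 5379.33 + 538.83 + 125.96 + 223.58 + 1343.08 = 7610.78
Landed cost (B) = invoice 390901.00 + 7610.78 + duty 77379.74 = 475891.52
Difference = |512987.45 − 475891.52| = 37095.93

Supplier B is cheaper by CNY 37095.93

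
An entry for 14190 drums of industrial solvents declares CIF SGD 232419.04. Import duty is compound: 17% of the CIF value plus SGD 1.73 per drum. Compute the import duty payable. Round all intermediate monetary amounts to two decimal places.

Import duty: SGD 64059.94

Ad valorem component: 232419.04 × 17% = 39511.24
Specific component: 14190 × 1.73 = 24548.70
Import duty = 39511.24 + 24548.70 = 64059.94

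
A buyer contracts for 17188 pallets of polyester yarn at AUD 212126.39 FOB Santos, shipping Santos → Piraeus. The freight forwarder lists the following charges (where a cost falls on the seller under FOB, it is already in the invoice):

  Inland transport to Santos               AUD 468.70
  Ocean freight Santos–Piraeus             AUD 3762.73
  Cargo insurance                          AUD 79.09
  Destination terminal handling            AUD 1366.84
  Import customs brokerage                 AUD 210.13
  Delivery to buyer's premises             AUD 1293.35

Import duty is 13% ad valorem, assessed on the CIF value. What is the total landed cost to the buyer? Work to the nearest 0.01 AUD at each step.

FOB: the seller bears costs until goods are on board at the origin port; the buyer bears freight, insurance and all costs thereafter.
Already in the invoice (seller's account under FOB): inland to port — exclude.
CIF value = FOB price + freight + insurance = 212126.39 + 3762.73 + 79.09 = 215968.21
Import duty = 215968.21 × 13% = 28075.87
Buyer bears: freight 3762.73 + insurance 79.09 + destination terminal 1366.84 + brokerage 210.13 + delivery 1293.35 + duty 28075.87 = 34788.01
Landed cost = invoice 212126.39 + 34788.01 = 246914.40

Total landed cost: AUD 246914.40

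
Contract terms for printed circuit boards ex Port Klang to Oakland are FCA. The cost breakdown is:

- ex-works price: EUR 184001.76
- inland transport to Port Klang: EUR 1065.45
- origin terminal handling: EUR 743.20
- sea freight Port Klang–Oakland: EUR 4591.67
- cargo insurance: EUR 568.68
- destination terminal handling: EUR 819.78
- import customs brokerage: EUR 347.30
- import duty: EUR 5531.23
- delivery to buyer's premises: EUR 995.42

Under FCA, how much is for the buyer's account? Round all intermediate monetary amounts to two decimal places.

FCA: the seller delivers export-cleared goods to the carrier; the buyer bears costs from that point.
Seller's account: goods 184001.76 + inland to port 1065.45 = 185067.21
Buyer's account: origin terminal 743.20 + freight 4591.67 + insurance 568.68 + destination terminal 819.78 + brokerage 347.30 + duty 5531.23 + delivery 995.42 = 13597.28

Buyer's account: EUR 13597.28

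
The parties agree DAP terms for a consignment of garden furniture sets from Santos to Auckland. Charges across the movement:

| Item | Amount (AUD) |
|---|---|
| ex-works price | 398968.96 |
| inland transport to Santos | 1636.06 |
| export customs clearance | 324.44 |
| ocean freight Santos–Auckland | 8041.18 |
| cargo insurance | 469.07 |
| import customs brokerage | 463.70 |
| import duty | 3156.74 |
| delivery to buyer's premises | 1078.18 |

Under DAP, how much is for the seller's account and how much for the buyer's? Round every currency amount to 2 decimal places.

Seller: AUD 410517.89; buyer: AUD 3620.44

DAP: the seller bears all costs to the named destination except import duty and clearance.
Seller's account: goods 398968.96 + inland to port 1636.06 + export clearance 324.44 + freight 8041.18 + insurance 469.07 + delivery 1078.18 = 410517.89
Buyer's account: brokerage 463.70 + duty 3156.74 = 3620.44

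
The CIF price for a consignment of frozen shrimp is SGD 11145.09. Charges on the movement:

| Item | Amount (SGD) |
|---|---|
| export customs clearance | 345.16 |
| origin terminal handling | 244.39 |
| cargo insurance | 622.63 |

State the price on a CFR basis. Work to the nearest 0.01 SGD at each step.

CFR price: SGD 10522.46

Not relevant to the conversion: origin terminal, export clearance — on the seller under both CIF and CFR; already in the CIF price and stays in the CFR price.
From CIF to CFR, the seller no longer bears: insurance.
CFR price = 11145.09 − 622.63 = 10522.46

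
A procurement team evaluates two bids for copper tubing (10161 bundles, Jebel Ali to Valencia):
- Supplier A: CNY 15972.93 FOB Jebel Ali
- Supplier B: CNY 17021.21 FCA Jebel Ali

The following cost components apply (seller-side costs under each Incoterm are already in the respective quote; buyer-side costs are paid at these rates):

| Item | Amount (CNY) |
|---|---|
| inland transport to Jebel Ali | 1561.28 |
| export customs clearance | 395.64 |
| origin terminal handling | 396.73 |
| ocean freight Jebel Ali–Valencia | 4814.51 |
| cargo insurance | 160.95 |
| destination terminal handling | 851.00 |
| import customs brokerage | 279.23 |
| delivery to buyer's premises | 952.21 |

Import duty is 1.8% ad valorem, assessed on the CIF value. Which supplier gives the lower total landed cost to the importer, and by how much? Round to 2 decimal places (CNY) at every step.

Supplier A (FOB):
CIF value = FOB price + freight + insurance = 15972.93 + 4814.51 + 160.95 = 20948.39
Import duty = 20948.39 × 1.8% = 377.07
Buyer bears (A): 4814.51 + 160.95 + 851.00 + 279.23 + 952.21 = 7057.90
Landed cost (A) = invoice 15972.93 + 7057.90 + duty 377.07 = 23407.90
Supplier B (FCA):
CIF value = FCA price + origin terminal + freight + insurance = 17021.21 + 396.73 + 4814.51 + 160.95 = 22393.40
Import duty = 22393.40 × 1.8% = 403.08
Buyer bears (B): 396.73 + 4814.51 + 160.95 + 851.00 + 279.23 + 952.21 = 7454.63
Landed cost (B) = invoice 17021.21 + 7454.63 + duty 403.08 = 24878.92
Difference = |23407.90 − 24878.92| = 1471.02

Supplier A is cheaper by CNY 1471.02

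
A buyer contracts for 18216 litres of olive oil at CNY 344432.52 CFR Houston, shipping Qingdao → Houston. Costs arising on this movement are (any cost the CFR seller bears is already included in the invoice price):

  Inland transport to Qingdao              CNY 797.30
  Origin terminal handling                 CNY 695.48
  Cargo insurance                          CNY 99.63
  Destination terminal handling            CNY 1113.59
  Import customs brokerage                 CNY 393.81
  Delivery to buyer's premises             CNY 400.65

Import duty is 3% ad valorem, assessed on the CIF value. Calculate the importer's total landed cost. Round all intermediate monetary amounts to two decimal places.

Total landed cost: CNY 356776.16

CFR: the seller pays costs through ocean freight to the destination port, but not insurance.
Already in the invoice (seller's account under CFR): inland to port, origin terminal — exclude.
CIF value = CFR price + insurance = 344432.52 + 99.63 = 344532.15
Import duty = 344532.15 × 3% = 10335.96
Buyer bears: insurance 99.63 + destination terminal 1113.59 + brokerage 393.81 + delivery 400.65 + duty 10335.96 = 12343.64
Landed cost = invoice 344432.52 + 12343.64 = 356776.16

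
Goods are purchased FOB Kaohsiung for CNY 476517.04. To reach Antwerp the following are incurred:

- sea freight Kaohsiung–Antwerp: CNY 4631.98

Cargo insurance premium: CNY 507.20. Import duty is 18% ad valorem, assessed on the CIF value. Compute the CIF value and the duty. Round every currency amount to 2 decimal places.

CIF value: CNY 481656.22; import duty: CNY 86698.12

CIF = FOB price + freight + insurance
CIF = 476517.04 + 4631.98 + 507.20 = 481656.22
Import duty = 481656.22 × 18% = 86698.12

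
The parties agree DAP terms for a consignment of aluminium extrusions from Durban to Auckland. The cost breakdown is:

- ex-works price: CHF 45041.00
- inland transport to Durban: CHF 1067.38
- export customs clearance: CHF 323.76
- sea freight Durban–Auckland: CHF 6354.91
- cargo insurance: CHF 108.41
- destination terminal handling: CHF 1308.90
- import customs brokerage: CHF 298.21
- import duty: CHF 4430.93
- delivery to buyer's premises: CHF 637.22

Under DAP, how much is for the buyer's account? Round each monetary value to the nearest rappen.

Buyer's account: CHF 4729.14

DAP: the seller bears all costs to the named destination except import duty and clearance.
Seller's account: goods 45041.00 + inland to port 1067.38 + export clearance 323.76 + freight 6354.91 + insurance 108.41 + destination terminal 1308.90 + delivery 637.22 = 54841.58
Buyer's account: brokerage 298.21 + duty 4430.93 = 4729.14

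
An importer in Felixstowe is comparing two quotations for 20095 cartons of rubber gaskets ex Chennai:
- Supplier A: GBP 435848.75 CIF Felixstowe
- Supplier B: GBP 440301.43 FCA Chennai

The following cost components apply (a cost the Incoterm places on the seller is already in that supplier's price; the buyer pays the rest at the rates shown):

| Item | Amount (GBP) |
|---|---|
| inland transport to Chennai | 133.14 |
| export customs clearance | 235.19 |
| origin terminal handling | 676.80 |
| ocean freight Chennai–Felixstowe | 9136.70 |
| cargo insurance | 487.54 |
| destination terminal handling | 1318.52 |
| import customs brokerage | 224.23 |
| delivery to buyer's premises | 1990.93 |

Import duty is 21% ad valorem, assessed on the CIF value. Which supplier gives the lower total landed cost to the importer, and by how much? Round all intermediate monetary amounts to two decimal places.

Supplier A is cheaper by GBP 17852.00

Supplier A (CIF):
The CIF price already equals the CIF value: 435848.75
Import duty = 435848.75 × 21% = 91528.24
Buyer bears (A): 1318.52 + 224.23 + 1990.93 = 3533.68
Landed cost (A) = invoice 435848.75 + 3533.68 + duty 91528.24 = 530910.67
Supplier B (FCA):
CIF value = FCA price + origin terminal + freight + insurance = 440301.43 + 676.80 + 9136.70 + 487.54 = 450602.47
Import duty = 450602.47 × 21% = 94626.52
Buyer bears (B): 676.80 + 9136.70 + 487.54 + 1318.52 + 224.23 + 1990.93 = 13834.72
Landed cost (B) = invoice 440301.43 + 13834.72 + duty 94626.52 = 548762.67
Difference = |530910.67 − 548762.67| = 17852.00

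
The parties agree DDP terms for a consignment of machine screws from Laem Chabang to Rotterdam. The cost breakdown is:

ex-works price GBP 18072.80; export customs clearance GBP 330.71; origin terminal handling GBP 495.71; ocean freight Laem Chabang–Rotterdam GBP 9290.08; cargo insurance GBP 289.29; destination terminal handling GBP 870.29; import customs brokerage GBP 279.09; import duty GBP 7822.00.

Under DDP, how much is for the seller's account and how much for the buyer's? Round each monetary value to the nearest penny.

Seller: GBP 37449.97; buyer: GBP 0.00

DDP: the seller bears all costs including import duty.
Seller's account: goods 18072.80 + export clearance 330.71 + origin terminal 495.71 + freight 9290.08 + insurance 289.29 + destination terminal 870.29 + brokerage 279.09 + duty 7822.00 = 37449.97
Buyer's account: 0.00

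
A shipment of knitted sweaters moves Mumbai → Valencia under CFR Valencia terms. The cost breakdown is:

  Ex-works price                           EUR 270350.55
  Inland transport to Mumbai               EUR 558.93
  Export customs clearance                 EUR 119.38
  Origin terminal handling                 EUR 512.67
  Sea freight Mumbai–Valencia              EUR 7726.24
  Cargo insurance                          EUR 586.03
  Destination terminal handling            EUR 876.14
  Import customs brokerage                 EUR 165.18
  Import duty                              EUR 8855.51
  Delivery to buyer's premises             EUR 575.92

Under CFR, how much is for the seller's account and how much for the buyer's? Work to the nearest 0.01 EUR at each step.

CFR: the seller pays costs through ocean freight to the destination port, but not insurance.
Seller's account: goods 270350.55 + inland to port 558.93 + export clearance 119.38 + origin terminal 512.67 + freight 7726.24 = 279267.77
Buyer's account: insurance 586.03 + destination terminal 876.14 + brokerage 165.18 + duty 8855.51 + delivery 575.92 = 11058.78

Seller: EUR 279267.77; buyer: EUR 11058.78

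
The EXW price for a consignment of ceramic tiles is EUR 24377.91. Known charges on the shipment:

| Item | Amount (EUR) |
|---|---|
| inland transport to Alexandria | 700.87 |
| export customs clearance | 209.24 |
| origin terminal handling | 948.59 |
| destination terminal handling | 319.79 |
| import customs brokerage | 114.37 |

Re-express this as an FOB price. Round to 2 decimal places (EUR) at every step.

Not relevant to the conversion: brokerage, destination terminal — on the buyer under both terms; not part of either seller's price.
From EXW to FOB, the seller additionally bears: inland to port, export clearance, origin terminal.
FOB price = 24377.91 + 700.87 + 209.24 + 948.59 = 26236.61

FOB price: EUR 26236.61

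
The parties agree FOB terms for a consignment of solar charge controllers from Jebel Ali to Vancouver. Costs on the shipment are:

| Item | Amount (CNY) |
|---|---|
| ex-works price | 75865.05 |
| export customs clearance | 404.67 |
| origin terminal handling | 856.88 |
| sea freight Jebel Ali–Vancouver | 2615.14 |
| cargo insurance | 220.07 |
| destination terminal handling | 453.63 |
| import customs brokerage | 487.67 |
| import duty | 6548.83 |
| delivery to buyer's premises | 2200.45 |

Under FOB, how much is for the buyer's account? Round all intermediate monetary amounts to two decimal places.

Buyer's account: CNY 12525.79

FOB: the seller bears costs until goods are on board at the origin port; the buyer bears freight, insurance and all costs thereafter.
Seller's account: goods 75865.05 + export clearance 404.67 + origin terminal 856.88 = 77126.60
Buyer's account: freight 2615.14 + insurance 220.07 + destination terminal 453.63 + brokerage 487.67 + duty 6548.83 + delivery 2200.45 = 12525.79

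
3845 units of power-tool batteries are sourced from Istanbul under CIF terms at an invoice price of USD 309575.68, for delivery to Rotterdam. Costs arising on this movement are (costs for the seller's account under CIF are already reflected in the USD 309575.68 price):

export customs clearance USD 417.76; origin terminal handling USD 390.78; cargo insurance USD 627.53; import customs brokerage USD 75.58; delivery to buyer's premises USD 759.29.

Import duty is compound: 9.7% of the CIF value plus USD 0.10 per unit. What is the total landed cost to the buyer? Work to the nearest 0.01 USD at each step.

Total landed cost: USD 340823.89

CIF: the seller pays costs through ocean freight and marine insurance to the destination port.
Already in the invoice (seller's account under CIF): export clearance, origin terminal, insurance — exclude.
The CIF price already equals the CIF value: 309575.68
Ad valorem component: 309575.68 × 9.7% = 30028.84
Specific component: 3845 × 0.10 = 384.50
Import duty = 30028.84 + 384.50 = 30413.34
Buyer bears: brokerage 75.58 + delivery 759.29 + duty 30413.34 = 31248.21
Landed cost = invoice 309575.68 + 31248.21 = 340823.89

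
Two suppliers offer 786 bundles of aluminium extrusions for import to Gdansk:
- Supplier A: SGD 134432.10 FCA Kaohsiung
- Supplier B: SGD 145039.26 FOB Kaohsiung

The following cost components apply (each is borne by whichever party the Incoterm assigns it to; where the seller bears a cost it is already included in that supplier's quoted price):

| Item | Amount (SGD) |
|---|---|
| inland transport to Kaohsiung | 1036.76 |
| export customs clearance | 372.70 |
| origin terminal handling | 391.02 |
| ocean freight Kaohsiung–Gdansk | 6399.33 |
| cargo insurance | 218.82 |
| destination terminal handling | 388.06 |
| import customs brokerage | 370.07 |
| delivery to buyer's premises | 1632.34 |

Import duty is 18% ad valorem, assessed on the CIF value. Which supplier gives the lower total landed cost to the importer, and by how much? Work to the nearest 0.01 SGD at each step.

Supplier A is cheaper by SGD 12055.04

Supplier A (FCA):
CIF value = FCA price + origin terminal + freight + insurance = 134432.10 + 391.02 + 6399.33 + 218.82 = 141441.27
Import duty = 141441.27 × 18% = 25459.43
Buyer bears (A): 391.02 + 6399.33 + 218.82 + 388.06 + 370.07 + 1632.34 = 9399.64
Landed cost (A) = invoice 134432.10 + 9399.64 + duty 25459.43 = 169291.17
Supplier B (FOB):
CIF value = FOB price + freight + insurance = 145039.26 + 6399.33 + 218.82 = 151657.41
Import duty = 151657.41 × 18% = 27298.33
Buyer bears (B): 6399.33 + 218.82 + 388.06 + 370.07 + 1632.34 = 9008.62
Landed cost (B) = invoice 145039.26 + 9008.62 + duty 27298.33 = 181346.21
Difference = |169291.17 − 181346.21| = 12055.04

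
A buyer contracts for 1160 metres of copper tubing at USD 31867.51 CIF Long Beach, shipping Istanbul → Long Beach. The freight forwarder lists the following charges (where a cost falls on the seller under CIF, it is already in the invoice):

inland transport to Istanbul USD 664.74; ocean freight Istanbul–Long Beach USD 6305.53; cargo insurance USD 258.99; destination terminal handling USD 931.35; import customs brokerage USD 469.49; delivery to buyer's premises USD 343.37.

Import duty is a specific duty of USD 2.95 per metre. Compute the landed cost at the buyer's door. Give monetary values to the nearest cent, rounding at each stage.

Total landed cost: USD 37033.72

CIF: the seller pays costs through ocean freight and marine insurance to the destination port.
Already in the invoice (seller's account under CIF): inland to port, freight, insurance — exclude.
The CIF price already equals the CIF value: 31867.51
Import duty = 1160 × 2.95 = 3422.00
Buyer bears: destination terminal 931.35 + brokerage 469.49 + delivery 343.37 + duty 3422.00 = 5166.21
Landed cost = invoice 31867.51 + 5166.21 = 37033.72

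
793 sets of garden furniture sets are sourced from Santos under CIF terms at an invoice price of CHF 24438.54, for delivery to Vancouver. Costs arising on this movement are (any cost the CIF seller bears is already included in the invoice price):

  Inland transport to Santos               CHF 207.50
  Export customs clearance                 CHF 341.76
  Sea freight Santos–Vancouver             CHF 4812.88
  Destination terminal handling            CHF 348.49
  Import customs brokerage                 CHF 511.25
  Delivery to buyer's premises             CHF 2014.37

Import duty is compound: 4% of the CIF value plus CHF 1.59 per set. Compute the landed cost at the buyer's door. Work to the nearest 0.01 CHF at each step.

CIF: the seller pays costs through ocean freight and marine insurance to the destination port.
Already in the invoice (seller's account under CIF): inland to port, export clearance, freight — exclude.
The CIF price already equals the CIF value: 24438.54
Ad valorem component: 24438.54 × 4% = 977.54
Specific component: 793 × 1.59 = 1260.87
Import duty = 977.54 + 1260.87 = 2238.41
Buyer bears: destination terminal 348.49 + brokerage 511.25 + delivery 2014.37 + duty 2238.41 = 5112.52
Landed cost = invoice 24438.54 + 5112.52 = 29551.06

Total landed cost: CHF 29551.06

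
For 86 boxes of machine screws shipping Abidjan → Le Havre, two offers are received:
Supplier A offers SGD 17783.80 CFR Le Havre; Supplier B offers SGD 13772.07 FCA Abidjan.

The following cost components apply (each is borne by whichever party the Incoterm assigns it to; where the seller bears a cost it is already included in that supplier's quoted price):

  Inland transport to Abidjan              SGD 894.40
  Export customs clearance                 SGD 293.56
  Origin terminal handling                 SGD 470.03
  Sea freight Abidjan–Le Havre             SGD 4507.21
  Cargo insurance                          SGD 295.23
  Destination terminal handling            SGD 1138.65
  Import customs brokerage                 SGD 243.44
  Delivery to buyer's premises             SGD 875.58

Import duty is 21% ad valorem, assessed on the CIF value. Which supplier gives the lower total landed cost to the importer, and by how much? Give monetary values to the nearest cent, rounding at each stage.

Supplier A (CFR):
CIF value = CFR price + insurance = 17783.80 + 295.23 = 18079.03
Import duty = 18079.03 × 21% = 3796.60
Buyer bears (A): 295.23 + 1138.65 + 243.44 + 875.58 = 2552.90
Landed cost (A) = invoice 17783.80 + 2552.90 + duty 3796.60 = 24133.30
Supplier B (FCA):
CIF value = FCA price + origin terminal + freight + insurance = 13772.07 + 470.03 + 4507.21 + 295.23 = 19044.54
Import duty = 19044.54 × 21% = 3999.35
Buyer bears (B): 470.03 + 4507.21 + 295.23 + 1138.65 + 243.44 + 875.58 = 7530.14
Landed cost (B) = invoice 13772.07 + 7530.14 + duty 3999.35 = 25301.56
Difference = |24133.30 − 25301.56| = 1168.26

Supplier A is cheaper by SGD 1168.26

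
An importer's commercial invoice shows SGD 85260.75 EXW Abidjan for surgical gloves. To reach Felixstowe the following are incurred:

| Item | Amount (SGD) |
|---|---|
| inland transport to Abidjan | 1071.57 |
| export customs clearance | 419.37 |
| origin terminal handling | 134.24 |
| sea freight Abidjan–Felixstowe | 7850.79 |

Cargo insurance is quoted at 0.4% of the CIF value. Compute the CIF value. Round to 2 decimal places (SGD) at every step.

Let C be the CIF value. C = EXW price + pre-shipment costs + freight + 0.4% × C
C − 0.4% × C = 85260.75 + 1071.57 + 419.37 + 134.24 + 7850.79
0.996 × C = 94736.72
C = 94736.72 / 0.996 = 95117.19
Insurance premium = 0.4% × 95117.19 = 380.47

CIF value: SGD 95117.19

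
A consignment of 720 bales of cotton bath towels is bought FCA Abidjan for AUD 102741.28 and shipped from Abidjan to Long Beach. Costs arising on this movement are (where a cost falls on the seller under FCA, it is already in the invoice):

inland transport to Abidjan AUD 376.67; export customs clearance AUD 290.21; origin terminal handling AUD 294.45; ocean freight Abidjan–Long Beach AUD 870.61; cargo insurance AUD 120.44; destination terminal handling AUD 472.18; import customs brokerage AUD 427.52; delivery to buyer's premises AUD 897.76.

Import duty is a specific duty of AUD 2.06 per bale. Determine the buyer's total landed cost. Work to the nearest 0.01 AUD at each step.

FCA: the seller delivers export-cleared goods to the carrier; the buyer bears costs from that point.
Already in the invoice (seller's account under FCA): inland to port, export clearance — exclude.
CIF value = FCA price + origin terminal + freight + insurance = 102741.28 + 294.45 + 870.61 + 120.44 = 104026.78
Import duty = 720 × 2.06 = 1483.20
Buyer bears: origin terminal 294.45 + freight 870.61 + insurance 120.44 + destination terminal 472.18 + brokerage 427.52 + delivery 897.76 + duty 1483.20 = 4566.16
Landed cost = invoice 102741.28 + 4566.16 = 107307.44

Total landed cost: AUD 107307.44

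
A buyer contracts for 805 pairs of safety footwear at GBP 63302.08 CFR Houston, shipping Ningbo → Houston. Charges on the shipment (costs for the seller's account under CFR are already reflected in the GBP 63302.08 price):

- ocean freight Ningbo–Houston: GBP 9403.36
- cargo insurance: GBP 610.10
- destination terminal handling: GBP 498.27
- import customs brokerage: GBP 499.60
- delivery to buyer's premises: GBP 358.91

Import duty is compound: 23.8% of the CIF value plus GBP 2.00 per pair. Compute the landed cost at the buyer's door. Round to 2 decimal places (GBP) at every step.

CFR: the seller pays costs through ocean freight to the destination port, but not insurance.
Already in the invoice (seller's account under CFR): freight — exclude.
CIF value = CFR price + insurance = 63302.08 + 610.10 = 63912.18
Ad valorem component: 63912.18 × 23.8% = 15211.10
Specific component: 805 × 2.00 = 1610.00
Import duty = 15211.10 + 1610.00 = 16821.10
Buyer bears: insurance 610.10 + destination terminal 498.27 + brokerage 499.60 + delivery 358.91 + duty 16821.10 = 18787.98
Landed cost = invoice 63302.08 + 18787.98 = 82090.06

Total landed cost: GBP 82090.06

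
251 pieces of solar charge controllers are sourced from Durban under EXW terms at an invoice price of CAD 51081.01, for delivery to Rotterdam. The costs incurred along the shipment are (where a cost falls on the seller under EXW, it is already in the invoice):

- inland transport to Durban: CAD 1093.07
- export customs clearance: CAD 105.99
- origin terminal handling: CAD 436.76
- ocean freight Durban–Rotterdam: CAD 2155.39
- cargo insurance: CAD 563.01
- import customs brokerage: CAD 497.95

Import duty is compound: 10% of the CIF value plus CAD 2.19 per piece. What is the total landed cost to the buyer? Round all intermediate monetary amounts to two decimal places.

Total landed cost: CAD 62026.39

EXW: the seller makes goods available at their premises; the buyer bears all onward costs.
CIF value = EXW price + inland to port + export clearance + origin terminal + freight + insurance = 51081.01 + 1093.07 + 105.99 + 436.76 + 2155.39 + 563.01 = 55435.23
Ad valorem component: 55435.23 × 10% = 5543.52
Specific component: 251 × 2.19 = 549.69
Import duty = 5543.52 + 549.69 = 6093.21
Buyer bears: inland to port 1093.07 + export clearance 105.99 + origin terminal 436.76 + freight 2155.39 + insurance 563.01 + brokerage 497.95 + duty 6093.21 = 10945.38
Landed cost = invoice 51081.01 + 10945.38 = 62026.39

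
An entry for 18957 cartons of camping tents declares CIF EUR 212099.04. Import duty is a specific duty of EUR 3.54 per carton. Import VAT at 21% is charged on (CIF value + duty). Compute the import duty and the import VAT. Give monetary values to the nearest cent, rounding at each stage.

Import duty: EUR 67107.78; import VAT: EUR 58633.43

Import duty = 18957 × 3.54 = 67107.78
VAT base = CIF + duty = 212099.04 + 67107.78 = 279206.82
Import VAT = 279206.82 × 21% = 58633.43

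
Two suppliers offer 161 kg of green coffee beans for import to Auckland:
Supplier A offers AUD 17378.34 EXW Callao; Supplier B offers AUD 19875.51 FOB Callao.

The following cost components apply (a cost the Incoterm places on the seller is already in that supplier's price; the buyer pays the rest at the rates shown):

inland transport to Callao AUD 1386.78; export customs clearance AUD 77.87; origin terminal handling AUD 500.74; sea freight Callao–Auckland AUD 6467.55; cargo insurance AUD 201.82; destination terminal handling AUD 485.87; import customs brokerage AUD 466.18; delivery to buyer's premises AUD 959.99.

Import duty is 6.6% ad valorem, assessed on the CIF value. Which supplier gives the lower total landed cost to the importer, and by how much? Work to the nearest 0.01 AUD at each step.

Supplier A is cheaper by AUD 566.88

Supplier A (EXW):
CIF value = EXW price + inland to port + export clearance + origin terminal + freight + insurance = 17378.34 + 1386.78 + 77.87 + 500.74 + 6467.55 + 201.82 = 26013.10
Import duty = 26013.10 × 6.6% = 1716.86
Buyer bears (A): 1386.78 + 77.87 + 500.74 + 6467.55 + 201.82 + 485.87 + 466.18 + 959.99 = 10546.80
Landed cost (A) = invoice 17378.34 + 10546.80 + duty 1716.86 = 29642.00
Supplier B (FOB):
CIF value = FOB price + freight + insurance = 19875.51 + 6467.55 + 201.82 = 26544.88
Import duty = 26544.88 × 6.6% = 1751.96
Buyer bears (B): 6467.55 + 201.82 + 485.87 + 466.18 + 959.99 = 8581.41
Landed cost (B) = invoice 19875.51 + 8581.41 + duty 1751.96 = 30208.88
Difference = |29642.00 − 30208.88| = 566.88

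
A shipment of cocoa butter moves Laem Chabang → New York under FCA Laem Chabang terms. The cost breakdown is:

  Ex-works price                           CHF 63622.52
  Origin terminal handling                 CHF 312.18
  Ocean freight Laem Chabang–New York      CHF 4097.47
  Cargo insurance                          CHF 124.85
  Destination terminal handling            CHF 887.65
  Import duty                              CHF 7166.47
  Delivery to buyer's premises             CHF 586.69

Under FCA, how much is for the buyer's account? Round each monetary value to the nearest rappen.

Buyer's account: CHF 13175.31

FCA: the seller delivers export-cleared goods to the carrier; the buyer bears costs from that point.
Seller's account: goods 63622.52 = 63622.52
Buyer's account: origin terminal 312.18 + freight 4097.47 + insurance 124.85 + destination terminal 887.65 + duty 7166.47 + delivery 586.69 = 13175.31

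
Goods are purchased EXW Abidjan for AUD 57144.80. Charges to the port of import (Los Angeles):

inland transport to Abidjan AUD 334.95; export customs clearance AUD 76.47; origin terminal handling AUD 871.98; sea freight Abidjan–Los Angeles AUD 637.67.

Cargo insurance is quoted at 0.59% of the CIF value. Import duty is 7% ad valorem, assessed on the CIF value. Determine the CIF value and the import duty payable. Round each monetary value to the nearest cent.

Let C be the CIF value. C = EXW price + pre-shipment costs + freight + 0.59% × C
C − 0.59% × C = 57144.80 + 334.95 + 76.47 + 871.98 + 637.67
0.9941 × C = 59065.87
C = 59065.87 / 0.9941 = 59416.43
Insurance premium = 0.59% × 59416.43 = 350.56
Import duty = 59416.43 × 7% = 4159.15

CIF value: AUD 59416.43; import duty: AUD 4159.15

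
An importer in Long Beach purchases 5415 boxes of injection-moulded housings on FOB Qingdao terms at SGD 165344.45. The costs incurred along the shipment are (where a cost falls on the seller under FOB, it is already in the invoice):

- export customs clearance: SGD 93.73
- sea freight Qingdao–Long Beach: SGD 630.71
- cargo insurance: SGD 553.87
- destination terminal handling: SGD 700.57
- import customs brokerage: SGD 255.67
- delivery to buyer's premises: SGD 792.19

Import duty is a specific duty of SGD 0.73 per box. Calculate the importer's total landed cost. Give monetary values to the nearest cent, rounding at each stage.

FOB: the seller bears costs until goods are on board at the origin port; the buyer bears freight, insurance and all costs thereafter.
Already in the invoice (seller's account under FOB): export clearance — exclude.
CIF value = FOB price + freight + insurance = 165344.45 + 630.71 + 553.87 = 166529.03
Import duty = 5415 × 0.73 = 3952.95
Buyer bears: freight 630.71 + insurance 553.87 + destination terminal 700.57 + brokerage 255.67 + delivery 792.19 + duty 3952.95 = 6885.96
Landed cost = invoice 165344.45 + 6885.96 = 172230.41

Total landed cost: SGD 172230.41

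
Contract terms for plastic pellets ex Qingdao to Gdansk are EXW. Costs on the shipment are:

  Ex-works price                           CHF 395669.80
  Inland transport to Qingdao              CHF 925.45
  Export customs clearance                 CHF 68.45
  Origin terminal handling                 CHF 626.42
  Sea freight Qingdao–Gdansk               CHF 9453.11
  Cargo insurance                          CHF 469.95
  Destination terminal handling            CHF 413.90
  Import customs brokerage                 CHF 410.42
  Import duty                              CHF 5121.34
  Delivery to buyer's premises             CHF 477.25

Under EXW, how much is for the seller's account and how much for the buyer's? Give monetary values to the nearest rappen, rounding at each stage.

EXW: the seller makes goods available at their premises; the buyer bears all onward costs.
Seller's account: goods 395669.80 = 395669.80
Buyer's account: inland to port 925.45 + export clearance 68.45 + origin terminal 626.42 + freight 9453.11 + insurance 469.95 + destination terminal 413.90 + brokerage 410.42 + duty 5121.34 + delivery 477.25 = 17966.29

Seller: CHF 395669.80; buyer: CHF 17966.29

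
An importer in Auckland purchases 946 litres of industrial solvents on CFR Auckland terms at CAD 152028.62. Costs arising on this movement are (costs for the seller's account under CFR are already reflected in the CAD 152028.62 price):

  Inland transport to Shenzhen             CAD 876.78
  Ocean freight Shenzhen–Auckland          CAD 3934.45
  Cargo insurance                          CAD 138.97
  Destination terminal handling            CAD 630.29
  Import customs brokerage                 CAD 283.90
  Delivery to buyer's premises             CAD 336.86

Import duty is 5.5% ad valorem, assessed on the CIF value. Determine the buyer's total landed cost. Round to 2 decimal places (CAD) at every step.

CFR: the seller pays costs through ocean freight to the destination port, but not insurance.
Already in the invoice (seller's account under CFR): inland to port, freight — exclude.
CIF value = CFR price + insurance = 152028.62 + 138.97 = 152167.59
Import duty = 152167.59 × 5.5% = 8369.22
Buyer bears: insurance 138.97 + destination terminal 630.29 + brokerage 283.90 + delivery 336.86 + duty 8369.22 = 9759.24
Landed cost = invoice 152028.62 + 9759.24 = 161787.86

Total landed cost: CAD 161787.86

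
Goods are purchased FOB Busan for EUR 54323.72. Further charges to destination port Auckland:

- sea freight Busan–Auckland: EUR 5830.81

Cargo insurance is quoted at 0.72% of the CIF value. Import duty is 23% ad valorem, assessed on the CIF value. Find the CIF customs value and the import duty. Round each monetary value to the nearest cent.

Let C be the CIF value. C = FOB price + freight + 0.72% × C
C − 0.72% × C = 54323.72 + 5830.81
0.9928 × C = 60154.53
C = 60154.53 / 0.9928 = 60590.78
Insurance premium = 0.72% × 60590.78 = 436.25
Import duty = 60590.78 × 23% = 13935.88

CIF value: EUR 60590.78; import duty: EUR 13935.88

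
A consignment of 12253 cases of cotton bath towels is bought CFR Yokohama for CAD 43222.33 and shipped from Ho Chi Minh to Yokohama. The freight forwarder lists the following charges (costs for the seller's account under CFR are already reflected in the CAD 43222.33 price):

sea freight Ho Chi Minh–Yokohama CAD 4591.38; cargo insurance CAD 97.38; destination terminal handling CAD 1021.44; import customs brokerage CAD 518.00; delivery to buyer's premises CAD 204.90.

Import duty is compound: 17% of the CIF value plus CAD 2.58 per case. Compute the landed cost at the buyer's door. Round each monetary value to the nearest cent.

Total landed cost: CAD 84041.14

CFR: the seller pays costs through ocean freight to the destination port, but not insurance.
Already in the invoice (seller's account under CFR): freight — exclude.
CIF value = CFR price + insurance = 43222.33 + 97.38 = 43319.71
Ad valorem component: 43319.71 × 17% = 7364.35
Specific component: 12253 × 2.58 = 31612.74
Import duty = 7364.35 + 31612.74 = 38977.09
Buyer bears: insurance 97.38 + destination terminal 1021.44 + brokerage 518.00 + delivery 204.90 + duty 38977.09 = 40818.81
Landed cost = invoice 43222.33 + 40818.81 = 84041.14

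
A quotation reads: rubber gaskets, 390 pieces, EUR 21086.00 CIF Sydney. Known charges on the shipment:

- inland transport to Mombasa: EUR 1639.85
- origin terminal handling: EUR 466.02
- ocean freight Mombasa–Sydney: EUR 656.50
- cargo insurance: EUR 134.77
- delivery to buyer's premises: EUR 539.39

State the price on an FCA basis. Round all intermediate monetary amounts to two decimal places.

FCA price: EUR 19828.71

Not relevant to the conversion: inland to port — on the seller under both CIF and FCA; already in the CIF price and stays in the FCA price. delivery — on the buyer under both terms; not part of either seller's price.
From CIF to FCA, the seller no longer bears: origin terminal, freight, insurance.
FCA price = 21086.00 − 466.02 − 656.50 − 134.77 = 19828.71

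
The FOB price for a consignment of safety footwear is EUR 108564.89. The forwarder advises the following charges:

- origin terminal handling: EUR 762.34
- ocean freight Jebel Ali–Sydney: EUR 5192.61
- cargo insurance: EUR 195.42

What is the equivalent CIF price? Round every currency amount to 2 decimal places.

CIF price: EUR 113952.92

Not relevant to the conversion: origin terminal — on the seller under both FOB and CIF; already in the FOB price and stays in the CIF price.
From FOB to CIF, the seller additionally bears: freight, insurance.
CIF price = 108564.89 + 5192.61 + 195.42 = 113952.92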